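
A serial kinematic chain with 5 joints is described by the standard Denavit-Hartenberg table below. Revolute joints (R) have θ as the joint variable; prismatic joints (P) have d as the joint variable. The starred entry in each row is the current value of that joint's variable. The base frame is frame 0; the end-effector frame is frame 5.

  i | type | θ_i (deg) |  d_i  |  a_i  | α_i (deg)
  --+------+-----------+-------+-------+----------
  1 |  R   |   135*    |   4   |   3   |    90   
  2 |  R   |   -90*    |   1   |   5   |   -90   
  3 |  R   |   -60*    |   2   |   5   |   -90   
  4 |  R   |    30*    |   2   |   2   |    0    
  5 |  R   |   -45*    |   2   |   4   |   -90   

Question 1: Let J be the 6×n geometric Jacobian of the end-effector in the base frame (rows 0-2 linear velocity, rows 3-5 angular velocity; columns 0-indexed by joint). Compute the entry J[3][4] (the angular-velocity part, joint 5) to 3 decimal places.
-0.354

axis z_4 = (-0.3536,-0.3536,-0.8660); lever o_n−o_4 = (0.9269,2.3910,-3.6639)
cross product → J_v[:, 4] = (3.3660,-2.0981,-0.5176)
J_ω[:, 4] = z_4
entry J[3][4] = -0.3536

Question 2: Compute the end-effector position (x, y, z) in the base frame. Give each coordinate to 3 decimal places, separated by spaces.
after link 1: o_1 = (-2.1213, 2.1213, 4.0000)
after link 2: o_2 = (-1.4142, 2.8284, -1.0000)
after link 3: o_3 = (0.2334, 7.3045, -3.5000)
after link 4: o_4 = (1.2941, 6.9509, -6.0981)
after link 5: o_5 = (2.2210, 9.3419, -9.7620)

2.221 9.342 -9.762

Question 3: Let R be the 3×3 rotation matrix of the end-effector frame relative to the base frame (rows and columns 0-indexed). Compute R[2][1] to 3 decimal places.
End-effector y-axis (col 1 of R) = (0.3536,0.3536,0.8660)
R[2][1] = 0.8660

0.866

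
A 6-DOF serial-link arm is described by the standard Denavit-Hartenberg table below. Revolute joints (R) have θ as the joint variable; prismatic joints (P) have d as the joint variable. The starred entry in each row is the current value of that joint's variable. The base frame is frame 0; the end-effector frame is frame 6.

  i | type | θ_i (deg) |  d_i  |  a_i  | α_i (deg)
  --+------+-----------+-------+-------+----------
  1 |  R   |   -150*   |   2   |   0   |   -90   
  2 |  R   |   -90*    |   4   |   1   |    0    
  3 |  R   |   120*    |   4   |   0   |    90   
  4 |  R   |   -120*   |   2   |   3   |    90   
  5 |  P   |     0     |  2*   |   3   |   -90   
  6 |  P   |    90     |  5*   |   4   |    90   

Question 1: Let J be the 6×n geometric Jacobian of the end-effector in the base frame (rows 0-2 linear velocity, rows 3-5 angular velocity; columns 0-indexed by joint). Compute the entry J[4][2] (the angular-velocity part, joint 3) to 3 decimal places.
axis z_2 = (0.5000,-0.8660,0.0000); lever o_n−o_2 = (-3.1782,0.7010,6.6962)
cross product → J_v[:, 2] = (-5.7990,-3.3481,-2.4019)
J_ω[:, 2] = z_2
entry J[4][2] = -0.8660

-0.866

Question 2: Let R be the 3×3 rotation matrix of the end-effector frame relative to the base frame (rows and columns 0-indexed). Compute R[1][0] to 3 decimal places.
0.058

End-effector x-axis (col 0 of R) = (-0.8995,0.0580,-0.4330)
R[1][0] = 0.0580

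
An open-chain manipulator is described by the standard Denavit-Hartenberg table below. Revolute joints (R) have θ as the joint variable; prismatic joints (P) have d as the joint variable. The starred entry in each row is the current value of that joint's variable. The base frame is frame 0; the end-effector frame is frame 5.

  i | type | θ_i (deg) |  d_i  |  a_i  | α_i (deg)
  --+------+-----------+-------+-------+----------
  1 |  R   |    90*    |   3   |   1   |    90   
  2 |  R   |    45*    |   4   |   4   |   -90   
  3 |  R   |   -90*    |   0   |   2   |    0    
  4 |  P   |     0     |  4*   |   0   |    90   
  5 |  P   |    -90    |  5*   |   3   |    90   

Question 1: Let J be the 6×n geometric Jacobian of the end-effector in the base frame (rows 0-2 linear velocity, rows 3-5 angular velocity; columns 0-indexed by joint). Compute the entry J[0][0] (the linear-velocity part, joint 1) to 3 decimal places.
0.414

axis z_0 = ẑ; lever o_n−o_0 = (6.0000,-0.4142,3.0000)
cross product → J_v[:, 0] = (0.4142,6.0000,-0.0000)
J_ω[:, 0] = z_0
entry J[0][0] = 0.4142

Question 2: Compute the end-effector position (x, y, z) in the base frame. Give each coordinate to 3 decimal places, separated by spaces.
6.000 -0.414 3.000

after link 1: o_1 = (0.0000, 1.0000, 3.0000)
after link 2: o_2 = (4.0000, 3.8284, 5.8284)
after link 3: o_3 = (6.0000, 3.8284, 5.8284)
after link 4: o_4 = (6.0000, 1.0000, 8.6569)
after link 5: o_5 = (6.0000, -0.4142, 3.0000)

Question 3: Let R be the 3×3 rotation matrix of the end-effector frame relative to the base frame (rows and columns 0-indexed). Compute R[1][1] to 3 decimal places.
End-effector y-axis (col 1 of R) = (0.0000,-0.7071,-0.7071)
R[1][1] = -0.7071

-0.707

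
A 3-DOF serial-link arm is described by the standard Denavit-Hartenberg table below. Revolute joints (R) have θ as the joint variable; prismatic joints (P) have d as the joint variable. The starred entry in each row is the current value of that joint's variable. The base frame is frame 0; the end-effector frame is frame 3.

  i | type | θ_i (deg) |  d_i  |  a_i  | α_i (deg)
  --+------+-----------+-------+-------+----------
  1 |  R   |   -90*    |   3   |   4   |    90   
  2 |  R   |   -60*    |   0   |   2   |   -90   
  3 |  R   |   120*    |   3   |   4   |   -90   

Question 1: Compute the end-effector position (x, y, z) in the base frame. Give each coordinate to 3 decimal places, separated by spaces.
after link 1: o_1 = (0.0000, -4.0000, 3.0000)
after link 2: o_2 = (0.0000, -5.0000, 1.2679)
after link 3: o_3 = (3.4641, -6.5981, 4.5000)

3.464 -6.598 4.500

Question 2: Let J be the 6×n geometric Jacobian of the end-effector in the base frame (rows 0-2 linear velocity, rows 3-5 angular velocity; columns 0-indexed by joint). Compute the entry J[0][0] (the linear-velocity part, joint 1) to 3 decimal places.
axis z_0 = ẑ; lever o_n−o_0 = (3.4641,-6.5981,4.5000)
cross product → J_v[:, 0] = (6.5981,3.4641,-0.0000)
J_ω[:, 0] = z_0
entry J[0][0] = 6.5981

6.598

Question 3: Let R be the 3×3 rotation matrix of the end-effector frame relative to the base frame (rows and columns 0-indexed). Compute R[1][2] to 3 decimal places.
0.433

End-effector z-axis (col 2 of R) = (-0.5000,0.4330,0.7500)
R[1][2] = 0.4330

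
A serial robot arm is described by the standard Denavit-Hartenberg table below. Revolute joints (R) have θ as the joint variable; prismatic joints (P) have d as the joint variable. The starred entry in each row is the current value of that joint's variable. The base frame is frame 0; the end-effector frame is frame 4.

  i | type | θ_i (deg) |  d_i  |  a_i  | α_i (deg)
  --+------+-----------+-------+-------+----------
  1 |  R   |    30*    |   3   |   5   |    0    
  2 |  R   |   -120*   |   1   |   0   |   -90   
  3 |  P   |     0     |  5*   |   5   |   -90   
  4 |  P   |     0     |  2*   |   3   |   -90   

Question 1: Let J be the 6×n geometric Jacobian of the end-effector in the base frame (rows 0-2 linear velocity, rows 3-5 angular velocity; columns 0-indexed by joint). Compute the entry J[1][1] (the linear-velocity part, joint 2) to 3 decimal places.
5.000

axis z_1 = (0.0000,0.0000,1.0000); lever o_n−o_1 = (5.0000,-8.0000,-1.0000)
cross product → J_v[:, 1] = (8.0000,5.0000,-0.0000)
J_ω[:, 1] = z_1
entry J[1][1] = 5.0000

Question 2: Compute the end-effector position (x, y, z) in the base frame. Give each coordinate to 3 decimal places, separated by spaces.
9.330 -5.500 2.000

after link 1: o_1 = (4.3301, 2.5000, 3.0000)
after link 2: o_2 = (4.3301, 2.5000, 4.0000)
after link 3: o_3 = (9.3301, -2.5000, 4.0000)
after link 4: o_4 = (9.3301, -5.5000, 2.0000)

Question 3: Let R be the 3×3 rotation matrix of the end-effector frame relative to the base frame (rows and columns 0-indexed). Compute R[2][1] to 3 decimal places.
1.000

End-effector y-axis (col 1 of R) = (-0.0000,-0.0000,1.0000)
R[2][1] = 1.0000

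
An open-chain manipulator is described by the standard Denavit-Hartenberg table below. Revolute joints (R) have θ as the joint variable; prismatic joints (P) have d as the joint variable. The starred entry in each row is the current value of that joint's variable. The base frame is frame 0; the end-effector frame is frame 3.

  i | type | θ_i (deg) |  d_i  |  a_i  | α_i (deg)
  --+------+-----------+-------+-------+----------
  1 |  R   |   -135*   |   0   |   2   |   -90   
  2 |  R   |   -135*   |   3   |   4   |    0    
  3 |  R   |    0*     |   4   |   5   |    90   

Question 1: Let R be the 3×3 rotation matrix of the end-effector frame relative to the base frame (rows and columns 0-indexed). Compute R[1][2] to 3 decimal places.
0.500

End-effector z-axis (col 2 of R) = (0.5000,0.5000,-0.7071)
R[1][2] = 0.5000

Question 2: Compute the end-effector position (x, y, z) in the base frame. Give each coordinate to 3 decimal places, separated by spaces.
after link 1: o_1 = (-1.4142, -1.4142, 0.0000)
after link 2: o_2 = (2.7071, -1.5355, 2.8284)
after link 3: o_3 = (8.0355, -1.8640, 6.3640)

8.036 -1.864 6.364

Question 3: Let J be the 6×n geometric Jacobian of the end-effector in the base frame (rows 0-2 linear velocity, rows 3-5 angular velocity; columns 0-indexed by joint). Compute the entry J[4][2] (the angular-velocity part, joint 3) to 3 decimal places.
axis z_2 = (0.7071,-0.7071,0.0000); lever o_n−o_2 = (5.3284,-0.3284,3.5355)
cross product → J_v[:, 2] = (-2.5000,-2.5000,3.5355)
J_ω[:, 2] = z_2
entry J[4][2] = -0.7071

-0.707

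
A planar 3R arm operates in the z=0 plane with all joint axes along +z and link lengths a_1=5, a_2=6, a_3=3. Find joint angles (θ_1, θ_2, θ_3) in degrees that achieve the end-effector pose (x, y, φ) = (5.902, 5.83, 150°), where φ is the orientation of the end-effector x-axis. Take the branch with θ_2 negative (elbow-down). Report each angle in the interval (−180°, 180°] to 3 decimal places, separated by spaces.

59.999 -60.000 150.001

wrist centre = target − a_3·(cos φ, sin φ) = (8.5001, 4.3300)
cos θ_2 = (91.0002−5²−6²)/(2·5·6) = 0.5000; θ_2 = -59.9998° (elbow-down)
β = atan2(4.3300,8.5001) = 26.9946°; ψ = atan2(-5.1961,8.0000) = -33.0044°
θ_1 = β − ψ = 59.9990°
θ_3 = φ − θ_1 − θ_2 = 150.0008° (wrapped to (-180°,180°])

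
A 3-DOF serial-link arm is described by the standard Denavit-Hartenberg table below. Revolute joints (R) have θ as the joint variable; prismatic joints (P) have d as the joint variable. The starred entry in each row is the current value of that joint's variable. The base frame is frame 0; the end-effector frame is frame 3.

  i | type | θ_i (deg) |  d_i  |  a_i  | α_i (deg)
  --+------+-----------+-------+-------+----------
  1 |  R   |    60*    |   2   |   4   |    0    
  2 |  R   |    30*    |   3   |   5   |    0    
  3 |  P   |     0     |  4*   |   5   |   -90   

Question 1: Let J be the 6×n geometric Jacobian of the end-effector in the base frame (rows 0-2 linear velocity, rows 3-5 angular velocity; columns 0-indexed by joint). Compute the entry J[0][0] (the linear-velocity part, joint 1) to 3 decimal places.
-13.464

axis z_0 = ẑ; lever o_n−o_0 = (2.0000,13.4641,9.0000)
cross product → J_v[:, 0] = (-13.4641,2.0000,0.0000)
J_ω[:, 0] = z_0
entry J[0][0] = -13.4641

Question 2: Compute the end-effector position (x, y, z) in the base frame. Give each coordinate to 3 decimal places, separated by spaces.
after link 1: o_1 = (2.0000, 3.4641, 2.0000)
after link 2: o_2 = (2.0000, 8.4641, 5.0000)
after link 3: o_3 = (2.0000, 13.4641, 9.0000)

2.000 13.464 9.000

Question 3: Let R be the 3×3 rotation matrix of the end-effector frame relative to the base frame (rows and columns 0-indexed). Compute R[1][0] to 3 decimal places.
1.000

End-effector x-axis (col 0 of R) = (0.0000,1.0000,0.0000)
R[1][0] = 1.0000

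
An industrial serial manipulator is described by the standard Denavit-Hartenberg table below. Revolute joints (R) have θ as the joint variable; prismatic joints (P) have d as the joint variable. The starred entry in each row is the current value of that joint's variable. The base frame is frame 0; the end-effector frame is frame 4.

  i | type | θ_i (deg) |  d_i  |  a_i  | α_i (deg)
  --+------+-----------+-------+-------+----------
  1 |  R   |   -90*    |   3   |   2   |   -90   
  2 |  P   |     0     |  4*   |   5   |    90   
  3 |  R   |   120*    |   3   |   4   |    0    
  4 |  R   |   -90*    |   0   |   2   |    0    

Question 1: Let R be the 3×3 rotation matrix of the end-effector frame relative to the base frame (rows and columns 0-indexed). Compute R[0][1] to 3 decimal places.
0.866

End-effector y-axis (col 1 of R) = (0.8660,0.5000,0.0000)
R[0][1] = 0.8660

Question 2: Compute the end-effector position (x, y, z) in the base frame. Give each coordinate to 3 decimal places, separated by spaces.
8.464 -6.732 6.000

after link 1: o_1 = (0.0000, -2.0000, 3.0000)
after link 2: o_2 = (4.0000, -7.0000, 3.0000)
after link 3: o_3 = (7.4641, -5.0000, 6.0000)
after link 4: o_4 = (8.4641, -6.7321, 6.0000)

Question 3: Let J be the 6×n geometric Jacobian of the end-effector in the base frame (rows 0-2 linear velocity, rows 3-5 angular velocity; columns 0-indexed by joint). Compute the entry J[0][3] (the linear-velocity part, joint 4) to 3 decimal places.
axis z_3 = (0.0000,0.0000,1.0000); lever o_n−o_3 = (1.0000,-1.7321,0.0000)
cross product → J_v[:, 3] = (1.7321,1.0000,-0.0000)
J_ω[:, 3] = z_3
entry J[0][3] = 1.7321

1.732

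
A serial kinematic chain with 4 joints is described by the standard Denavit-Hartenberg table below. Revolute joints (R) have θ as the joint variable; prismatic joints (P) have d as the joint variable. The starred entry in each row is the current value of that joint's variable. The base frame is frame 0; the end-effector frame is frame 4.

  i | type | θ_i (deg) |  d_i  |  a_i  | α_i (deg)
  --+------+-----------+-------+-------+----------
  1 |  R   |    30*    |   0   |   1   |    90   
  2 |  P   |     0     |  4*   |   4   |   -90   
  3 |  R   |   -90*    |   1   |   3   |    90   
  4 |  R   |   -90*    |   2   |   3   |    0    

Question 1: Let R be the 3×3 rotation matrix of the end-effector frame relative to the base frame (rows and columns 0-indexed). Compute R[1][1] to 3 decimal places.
-0.866

End-effector y-axis (col 1 of R) = (0.5000,-0.8660,0.0000)
R[1][1] = -0.8660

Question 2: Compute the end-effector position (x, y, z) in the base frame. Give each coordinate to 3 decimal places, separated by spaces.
6.098 -4.562 -2.000

after link 1: o_1 = (0.8660, 0.5000, 0.0000)
after link 2: o_2 = (6.3301, -0.9641, 0.0000)
after link 3: o_3 = (7.8301, -3.5622, 1.0000)
after link 4: o_4 = (6.0981, -4.5622, -2.0000)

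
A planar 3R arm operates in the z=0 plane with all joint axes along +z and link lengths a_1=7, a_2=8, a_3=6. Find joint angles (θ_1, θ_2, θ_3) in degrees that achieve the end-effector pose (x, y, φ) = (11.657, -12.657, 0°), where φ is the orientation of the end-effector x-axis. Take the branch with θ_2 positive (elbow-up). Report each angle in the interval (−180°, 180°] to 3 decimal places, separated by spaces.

-89.998 44.996 45.001

wrist centre = target − a_3·(cos φ, sin φ) = (5.6570, -12.6570)
cos θ_2 = (192.2013−7²−8²)/(2·7·8) = 0.7072; θ_2 = 44.9961° (elbow-up)
β = atan2(-12.6570,5.6570) = -65.9179°; ψ = atan2(5.6565,12.6572) = 24.0797°
θ_1 = β − ψ = -89.9976°
θ_3 = φ − θ_1 − θ_2 = 45.0015° (wrapped to (-180°,180°])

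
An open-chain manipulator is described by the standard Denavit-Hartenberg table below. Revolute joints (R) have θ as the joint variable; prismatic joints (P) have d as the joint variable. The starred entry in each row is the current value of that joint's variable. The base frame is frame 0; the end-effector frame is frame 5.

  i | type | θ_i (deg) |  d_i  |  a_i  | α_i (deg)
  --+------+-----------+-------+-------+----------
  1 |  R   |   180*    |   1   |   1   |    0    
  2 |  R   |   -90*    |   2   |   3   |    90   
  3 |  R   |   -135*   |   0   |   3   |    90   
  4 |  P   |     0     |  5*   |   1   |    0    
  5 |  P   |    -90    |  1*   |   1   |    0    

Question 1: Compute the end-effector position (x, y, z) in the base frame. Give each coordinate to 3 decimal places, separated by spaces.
-2.000 -4.071 4.414

after link 1: o_1 = (-1.0000, 0.0000, 1.0000)
after link 2: o_2 = (-1.0000, 3.0000, 3.0000)
after link 3: o_3 = (-1.0000, 0.8787, 0.8787)
after link 4: o_4 = (-1.0000, -3.3640, 3.7071)
after link 5: o_5 = (-2.0000, -4.0711, 4.4142)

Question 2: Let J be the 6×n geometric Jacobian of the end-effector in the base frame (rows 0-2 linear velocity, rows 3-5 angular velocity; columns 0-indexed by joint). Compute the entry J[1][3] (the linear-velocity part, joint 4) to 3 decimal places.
-0.707

prismatic axis z_3 = (-0.0000,-0.7071,0.7071)
J_v[:, 3] = z_3; J_ω[:, 3] = (0,0,0)
entry J[1][3] = -0.7071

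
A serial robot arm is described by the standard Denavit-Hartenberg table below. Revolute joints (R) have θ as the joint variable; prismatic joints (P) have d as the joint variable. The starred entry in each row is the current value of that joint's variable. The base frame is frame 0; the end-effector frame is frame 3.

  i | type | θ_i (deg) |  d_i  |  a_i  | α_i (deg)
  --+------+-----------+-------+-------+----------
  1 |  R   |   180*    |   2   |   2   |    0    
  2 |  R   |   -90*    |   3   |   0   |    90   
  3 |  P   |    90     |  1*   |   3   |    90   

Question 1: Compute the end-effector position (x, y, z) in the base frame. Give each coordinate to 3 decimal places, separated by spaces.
after link 1: o_1 = (-2.0000, 0.0000, 2.0000)
after link 2: o_2 = (-2.0000, 0.0000, 5.0000)
after link 3: o_3 = (-1.0000, 0.0000, 8.0000)

-1.000 0.000 8.000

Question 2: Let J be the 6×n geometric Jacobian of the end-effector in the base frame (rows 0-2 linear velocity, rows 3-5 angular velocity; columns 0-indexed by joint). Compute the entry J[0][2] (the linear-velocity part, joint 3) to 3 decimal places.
prismatic axis z_2 = (1.0000,-0.0000,0.0000)
J_v[:, 2] = z_2; J_ω[:, 2] = (0,0,0)
entry J[0][2] = 1.0000

1.000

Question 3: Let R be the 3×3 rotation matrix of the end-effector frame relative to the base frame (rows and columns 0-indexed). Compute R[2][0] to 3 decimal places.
1.000

End-effector x-axis (col 0 of R) = (-0.0000,0.0000,1.0000)
R[2][0] = 1.0000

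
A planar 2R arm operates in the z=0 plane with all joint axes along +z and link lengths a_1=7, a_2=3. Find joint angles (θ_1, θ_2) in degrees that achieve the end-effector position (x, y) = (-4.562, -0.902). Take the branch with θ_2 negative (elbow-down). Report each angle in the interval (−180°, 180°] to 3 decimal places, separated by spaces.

-150.000 -150.004

cos θ_2 = (21.6254−7²−3²)/(2·7·3) = -0.8661; θ_2 = -150.0041° (elbow-down)
β = atan2(-0.9020,-4.5620) = -168.8157°; ψ = atan2(-1.4998,4.4018) = -18.8153°
θ_1 = β − ψ = -150.0004°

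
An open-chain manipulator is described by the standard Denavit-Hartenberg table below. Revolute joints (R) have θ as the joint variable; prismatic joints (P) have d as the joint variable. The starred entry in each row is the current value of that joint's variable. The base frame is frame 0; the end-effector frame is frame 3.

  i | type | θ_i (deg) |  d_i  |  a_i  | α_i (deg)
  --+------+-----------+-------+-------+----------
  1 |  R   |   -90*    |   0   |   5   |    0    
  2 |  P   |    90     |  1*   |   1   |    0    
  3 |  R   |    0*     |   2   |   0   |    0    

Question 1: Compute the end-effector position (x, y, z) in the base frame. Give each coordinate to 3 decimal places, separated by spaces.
1.000 -5.000 3.000

after link 1: o_1 = (0.0000, -5.0000, 0.0000)
after link 2: o_2 = (1.0000, -5.0000, 1.0000)
after link 3: o_3 = (1.0000, -5.0000, 3.0000)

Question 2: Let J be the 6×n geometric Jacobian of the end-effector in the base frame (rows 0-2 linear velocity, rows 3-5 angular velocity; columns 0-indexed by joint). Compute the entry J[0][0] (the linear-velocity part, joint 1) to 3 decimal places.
5.000

axis z_0 = ẑ; lever o_n−o_0 = (1.0000,-5.0000,3.0000)
cross product → J_v[:, 0] = (5.0000,1.0000,-0.0000)
J_ω[:, 0] = z_0
entry J[0][0] = 5.0000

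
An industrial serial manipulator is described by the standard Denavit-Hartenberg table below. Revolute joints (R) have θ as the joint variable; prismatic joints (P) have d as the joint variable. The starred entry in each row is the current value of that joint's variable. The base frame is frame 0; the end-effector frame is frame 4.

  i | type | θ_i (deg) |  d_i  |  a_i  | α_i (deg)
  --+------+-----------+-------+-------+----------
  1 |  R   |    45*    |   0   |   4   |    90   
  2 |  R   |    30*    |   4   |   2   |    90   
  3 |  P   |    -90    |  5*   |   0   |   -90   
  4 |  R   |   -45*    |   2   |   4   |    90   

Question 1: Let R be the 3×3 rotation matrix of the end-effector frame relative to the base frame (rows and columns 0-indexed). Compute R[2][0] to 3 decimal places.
End-effector x-axis (col 0 of R) = (-0.2500,0.7500,-0.6124)
R[2][0] = -0.6124

-0.612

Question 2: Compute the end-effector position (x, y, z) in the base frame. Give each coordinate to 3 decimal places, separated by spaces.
after link 1: o_1 = (2.8284, 2.8284, 0.0000)
after link 2: o_2 = (6.8816, 1.2247, 1.0000)
after link 3: o_3 = (8.6494, 2.9925, -3.3301)
after link 4: o_4 = (8.8741, 7.2173, -4.7796)

8.874 7.217 -4.780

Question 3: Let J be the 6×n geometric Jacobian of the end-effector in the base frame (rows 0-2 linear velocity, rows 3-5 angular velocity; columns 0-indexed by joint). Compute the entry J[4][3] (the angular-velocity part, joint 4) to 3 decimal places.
0.612

axis z_3 = (0.6124,0.6124,0.5000); lever o_n−o_3 = (0.2247,4.2247,-1.4495)
cross product → J_v[:, 3] = (-3.0000,1.0000,2.4495)
J_ω[:, 3] = z_3
entry J[4][3] = 0.6124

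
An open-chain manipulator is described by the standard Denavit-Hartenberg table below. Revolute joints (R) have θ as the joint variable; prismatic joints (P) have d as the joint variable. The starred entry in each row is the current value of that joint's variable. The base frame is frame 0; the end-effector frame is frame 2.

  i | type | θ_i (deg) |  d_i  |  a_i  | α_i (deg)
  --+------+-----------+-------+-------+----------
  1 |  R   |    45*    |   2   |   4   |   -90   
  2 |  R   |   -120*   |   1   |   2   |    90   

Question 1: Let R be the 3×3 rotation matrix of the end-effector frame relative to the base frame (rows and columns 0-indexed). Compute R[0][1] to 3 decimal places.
-0.707

End-effector y-axis (col 1 of R) = (-0.7071,0.7071,0.0000)
R[0][1] = -0.7071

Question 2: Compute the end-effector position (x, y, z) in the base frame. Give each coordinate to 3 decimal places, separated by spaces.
1.414 2.828 3.732

after link 1: o_1 = (2.8284, 2.8284, 2.0000)
after link 2: o_2 = (1.4142, 2.8284, 3.7321)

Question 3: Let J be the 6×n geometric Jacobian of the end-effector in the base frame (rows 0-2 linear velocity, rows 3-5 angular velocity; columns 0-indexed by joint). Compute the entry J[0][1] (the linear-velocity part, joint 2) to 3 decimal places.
axis z_1 = (-0.7071,0.7071,0.0000); lever o_n−o_1 = (-1.4142,0.0000,1.7321)
cross product → J_v[:, 1] = (1.2247,1.2247,1.0000)
J_ω[:, 1] = z_1
entry J[0][1] = 1.2247

1.225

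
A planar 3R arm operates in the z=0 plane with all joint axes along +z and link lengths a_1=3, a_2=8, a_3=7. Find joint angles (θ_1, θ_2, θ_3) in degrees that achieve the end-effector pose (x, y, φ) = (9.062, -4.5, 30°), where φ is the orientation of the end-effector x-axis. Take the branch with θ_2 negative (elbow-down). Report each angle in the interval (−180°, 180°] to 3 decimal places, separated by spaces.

-0.000 -90.001 120.001

wrist centre = target − a_3·(cos φ, sin φ) = (2.9998, -8.0000)
cos θ_2 = (72.9989−3²−8²)/(2·3·8) = -0.0000; θ_2 = -90.0013° (elbow-down)
β = atan2(-8.0000,2.9998) = -69.4451°; ψ = atan2(-8.0000,2.9998) = -69.4451°
θ_1 = β − ψ = -0.0000°
θ_3 = φ − θ_1 − θ_2 = 120.0013° (wrapped to (-180°,180°])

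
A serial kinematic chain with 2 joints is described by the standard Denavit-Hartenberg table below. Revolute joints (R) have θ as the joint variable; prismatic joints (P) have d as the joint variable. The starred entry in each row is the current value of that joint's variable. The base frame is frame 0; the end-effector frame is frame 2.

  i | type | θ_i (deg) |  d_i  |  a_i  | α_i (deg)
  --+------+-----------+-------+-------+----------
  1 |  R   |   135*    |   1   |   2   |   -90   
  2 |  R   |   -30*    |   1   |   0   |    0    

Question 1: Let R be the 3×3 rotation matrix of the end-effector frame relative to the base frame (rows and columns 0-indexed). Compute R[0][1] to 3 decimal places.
-0.354

End-effector y-axis (col 1 of R) = (-0.3536,0.3536,-0.8660)
R[0][1] = -0.3536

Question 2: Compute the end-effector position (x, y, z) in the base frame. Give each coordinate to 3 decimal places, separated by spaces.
-2.121 0.707 1.000

after link 1: o_1 = (-1.4142, 1.4142, 1.0000)
after link 2: o_2 = (-2.1213, 0.7071, 1.0000)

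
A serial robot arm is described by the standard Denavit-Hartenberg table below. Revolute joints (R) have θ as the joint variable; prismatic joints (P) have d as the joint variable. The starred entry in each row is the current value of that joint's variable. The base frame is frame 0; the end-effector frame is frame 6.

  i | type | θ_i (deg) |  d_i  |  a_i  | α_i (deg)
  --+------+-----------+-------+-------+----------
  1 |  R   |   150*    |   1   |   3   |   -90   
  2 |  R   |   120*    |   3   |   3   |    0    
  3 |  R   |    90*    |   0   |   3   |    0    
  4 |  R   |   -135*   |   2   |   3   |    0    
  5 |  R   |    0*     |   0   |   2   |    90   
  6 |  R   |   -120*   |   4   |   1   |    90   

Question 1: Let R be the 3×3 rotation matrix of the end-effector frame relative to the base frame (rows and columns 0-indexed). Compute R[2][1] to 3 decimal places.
End-effector y-axis (col 1 of R) = (-0.8365,0.4830,0.2588)
R[2][1] = 0.2588

0.259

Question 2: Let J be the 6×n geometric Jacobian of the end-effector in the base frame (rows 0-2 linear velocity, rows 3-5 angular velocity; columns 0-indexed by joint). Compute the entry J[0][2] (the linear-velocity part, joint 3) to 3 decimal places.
1.569

axis z_2 = (-0.5000,-0.8660,0.0000); lever o_n−o_2 = (-2.6717,0.2331,-1.8114)
cross product → J_v[:, 2] = (1.5687,-0.9057,-2.4303)
J_ω[:, 2] = z_2
entry J[0][2] = 1.5687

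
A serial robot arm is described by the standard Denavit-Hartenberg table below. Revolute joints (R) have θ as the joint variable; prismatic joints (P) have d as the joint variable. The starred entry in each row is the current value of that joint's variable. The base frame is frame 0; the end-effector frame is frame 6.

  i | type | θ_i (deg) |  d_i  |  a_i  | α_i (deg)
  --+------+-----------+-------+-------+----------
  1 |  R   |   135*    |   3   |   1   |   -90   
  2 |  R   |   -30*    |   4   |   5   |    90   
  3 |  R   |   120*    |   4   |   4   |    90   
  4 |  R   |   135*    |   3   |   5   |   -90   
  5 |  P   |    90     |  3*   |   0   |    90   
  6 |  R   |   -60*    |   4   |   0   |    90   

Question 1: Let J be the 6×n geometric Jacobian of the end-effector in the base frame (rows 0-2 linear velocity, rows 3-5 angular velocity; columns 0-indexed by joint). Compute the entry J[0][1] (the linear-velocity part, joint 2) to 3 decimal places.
-8.527

axis z_1 = (-0.7071,-0.7071,0.0000); lever o_n−o_1 = (-4.2544,1.9695,12.0587)
cross product → J_v[:, 1] = (-8.5268,8.5268,-4.4010)
J_ω[:, 1] = z_1
entry J[0][1] = -8.5268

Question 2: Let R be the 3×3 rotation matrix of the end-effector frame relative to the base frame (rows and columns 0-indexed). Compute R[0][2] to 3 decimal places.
End-effector z-axis (col 2 of R) = (-0.7487,-0.2967,0.5928)
R[0][2] = -0.7487

-0.749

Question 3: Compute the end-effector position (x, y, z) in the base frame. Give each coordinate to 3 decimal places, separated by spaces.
after link 1: o_1 = (-0.7071, 0.7071, 3.0000)
after link 2: o_2 = (-6.5974, 0.9405, 5.5000)
after link 3: o_3 = (-6.4079, -4.1479, 7.9641)
after link 4: o_4 = (-6.7270, -1.6200, 13.2089)
after link 5: o_5 = (-6.8275, 1.0786, 11.9021)
after link 6: o_6 = (-4.9615, 2.6767, 15.0587)

-4.962 2.677 15.059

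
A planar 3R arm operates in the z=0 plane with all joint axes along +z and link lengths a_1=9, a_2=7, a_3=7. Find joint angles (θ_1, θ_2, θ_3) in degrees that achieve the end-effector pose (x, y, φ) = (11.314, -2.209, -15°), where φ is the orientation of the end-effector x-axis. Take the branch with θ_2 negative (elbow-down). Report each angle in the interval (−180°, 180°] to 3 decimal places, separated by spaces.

45.004 -149.998 89.994

wrist centre = target − a_3·(cos φ, sin φ) = (4.5525, -0.3973)
cos θ_2 = (20.8833−9²−7²)/(2·9·7) = -0.8660; θ_2 = -149.9978° (elbow-down)
β = atan2(-0.3973,4.5525) = -4.9872°; ψ = atan2(-3.5002,2.9380) = -49.9912°
θ_1 = β − ψ = 45.0041°
θ_3 = φ − θ_1 − θ_2 = 89.9937° (wrapped to (-180°,180°])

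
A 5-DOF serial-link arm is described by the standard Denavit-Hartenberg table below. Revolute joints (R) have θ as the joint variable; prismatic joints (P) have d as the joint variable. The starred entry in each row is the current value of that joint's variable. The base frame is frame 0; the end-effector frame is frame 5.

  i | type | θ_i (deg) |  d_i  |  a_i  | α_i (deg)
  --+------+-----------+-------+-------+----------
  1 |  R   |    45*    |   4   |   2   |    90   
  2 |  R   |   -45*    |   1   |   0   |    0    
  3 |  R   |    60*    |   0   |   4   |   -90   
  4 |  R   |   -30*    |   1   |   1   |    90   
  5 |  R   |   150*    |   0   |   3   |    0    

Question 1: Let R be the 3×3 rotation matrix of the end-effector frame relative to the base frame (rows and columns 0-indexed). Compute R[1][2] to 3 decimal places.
End-effector z-axis (col 2 of R) = (0.2709,-0.9539,-0.1294)
R[1][2] = -0.9539

-0.954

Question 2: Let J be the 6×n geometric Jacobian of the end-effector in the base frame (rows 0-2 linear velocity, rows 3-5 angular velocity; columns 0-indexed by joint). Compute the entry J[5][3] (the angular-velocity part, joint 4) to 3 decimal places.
axis z_3 = (-0.1830,-0.1830,0.9659); lever o_n−o_3 = (-1.9678,-0.8378,2.0566)
cross product → J_v[:, 3] = (0.4329,-1.5244,-0.2068)
J_ω[:, 3] = z_3
entry J[5][3] = 0.9659

0.966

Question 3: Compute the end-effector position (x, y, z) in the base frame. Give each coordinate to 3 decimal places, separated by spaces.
after link 1: o_1 = (1.4142, 1.4142, 4.0000)
after link 2: o_2 = (2.1213, 0.7071, 4.0000)
after link 3: o_3 = (4.8534, 3.4392, 5.0353)
after link 4: o_4 = (5.6154, 3.4941, 6.2253)
after link 5: o_5 = (2.8856, 2.6014, 7.0919)

2.886 2.601 7.092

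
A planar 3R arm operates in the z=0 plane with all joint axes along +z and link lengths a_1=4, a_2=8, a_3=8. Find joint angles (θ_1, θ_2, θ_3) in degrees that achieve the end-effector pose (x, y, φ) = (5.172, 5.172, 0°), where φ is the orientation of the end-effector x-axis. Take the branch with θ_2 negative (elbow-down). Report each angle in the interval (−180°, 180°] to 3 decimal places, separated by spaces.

-135.009 -134.997 -89.994

wrist centre = target − a_3·(cos φ, sin φ) = (-2.8280, 5.1720)
cos θ_2 = (34.7472−4²−8²)/(2·4·8) = -0.7071; θ_2 = -134.9975° (elbow-down)
β = atan2(5.1720,-2.8280) = 118.6694°; ψ = atan2(-5.6571,-1.6566) = -106.3219°
θ_1 = β − ψ = 224.9913°
θ_3 = φ − θ_1 − θ_2 = -89.9939° (wrapped to (-180°,180°])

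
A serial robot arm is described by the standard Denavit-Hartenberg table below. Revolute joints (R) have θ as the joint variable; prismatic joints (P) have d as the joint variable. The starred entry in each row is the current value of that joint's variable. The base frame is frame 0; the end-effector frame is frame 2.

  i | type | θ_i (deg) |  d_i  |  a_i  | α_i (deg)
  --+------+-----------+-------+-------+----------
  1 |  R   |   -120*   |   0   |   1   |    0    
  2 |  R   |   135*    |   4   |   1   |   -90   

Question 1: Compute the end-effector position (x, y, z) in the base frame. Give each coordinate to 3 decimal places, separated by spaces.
after link 1: o_1 = (-0.5000, -0.8660, 0.0000)
after link 2: o_2 = (0.4659, -0.6072, 4.0000)

0.466 -0.607 4.000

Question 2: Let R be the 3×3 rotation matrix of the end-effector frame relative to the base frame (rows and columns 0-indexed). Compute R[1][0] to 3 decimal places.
End-effector x-axis (col 0 of R) = (0.9659,0.2588,0.0000)
R[1][0] = 0.2588

0.259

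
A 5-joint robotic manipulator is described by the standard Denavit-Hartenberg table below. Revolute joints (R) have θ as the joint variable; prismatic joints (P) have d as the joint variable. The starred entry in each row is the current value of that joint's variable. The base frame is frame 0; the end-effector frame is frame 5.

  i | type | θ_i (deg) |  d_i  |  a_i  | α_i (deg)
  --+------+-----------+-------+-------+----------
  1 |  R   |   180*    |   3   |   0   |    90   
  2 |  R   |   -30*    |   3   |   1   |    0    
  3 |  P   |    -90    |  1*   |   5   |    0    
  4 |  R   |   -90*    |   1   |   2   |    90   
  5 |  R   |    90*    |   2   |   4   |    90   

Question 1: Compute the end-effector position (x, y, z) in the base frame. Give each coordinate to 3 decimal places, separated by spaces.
after link 1: o_1 = (0.0000, 0.0000, 3.0000)
after link 2: o_2 = (-0.8660, 3.0000, 2.5000)
after link 3: o_3 = (1.6340, 4.0000, -1.8301)
after link 4: o_4 = (3.3660, 5.0000, -0.8301)
after link 5: o_5 = (2.3660, 9.0000, 0.9019)

2.366 9.000 0.902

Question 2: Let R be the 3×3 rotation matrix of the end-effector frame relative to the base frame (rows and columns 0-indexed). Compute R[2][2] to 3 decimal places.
0.500

End-effector z-axis (col 2 of R) = (0.8660,-0.0000,0.5000)
R[2][2] = 0.5000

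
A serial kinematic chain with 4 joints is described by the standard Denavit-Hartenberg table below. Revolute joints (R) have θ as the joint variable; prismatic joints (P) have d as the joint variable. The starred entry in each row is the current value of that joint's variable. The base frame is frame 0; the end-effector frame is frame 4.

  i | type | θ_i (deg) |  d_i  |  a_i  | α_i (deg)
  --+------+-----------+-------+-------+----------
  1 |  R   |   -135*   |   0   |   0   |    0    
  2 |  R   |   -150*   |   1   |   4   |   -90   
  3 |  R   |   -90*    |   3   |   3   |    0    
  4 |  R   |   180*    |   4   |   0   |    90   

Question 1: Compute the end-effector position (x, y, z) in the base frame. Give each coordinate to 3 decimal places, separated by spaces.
after link 1: o_1 = (0.0000, 0.0000, 0.0000)
after link 2: o_2 = (1.0353, 3.8637, 1.0000)
after link 3: o_3 = (-1.8625, 4.6402, 4.0000)
after link 4: o_4 = (-5.7262, 5.6754, 4.0000)

-5.726 5.675 4.000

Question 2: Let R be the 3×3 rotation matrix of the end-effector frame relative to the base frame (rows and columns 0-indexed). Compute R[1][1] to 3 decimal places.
End-effector y-axis (col 1 of R) = (-0.9659,0.2588,0.0000)
R[1][1] = 0.2588

0.259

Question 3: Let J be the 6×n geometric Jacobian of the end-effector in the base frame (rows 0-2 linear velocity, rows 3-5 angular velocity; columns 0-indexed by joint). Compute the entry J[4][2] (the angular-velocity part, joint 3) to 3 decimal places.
0.259

axis z_2 = (-0.9659,0.2588,0.0000); lever o_n−o_2 = (-6.7615,1.8117,3.0000)
cross product → J_v[:, 2] = (0.7765,2.8978,-0.0000)
J_ω[:, 2] = z_2
entry J[4][2] = 0.2588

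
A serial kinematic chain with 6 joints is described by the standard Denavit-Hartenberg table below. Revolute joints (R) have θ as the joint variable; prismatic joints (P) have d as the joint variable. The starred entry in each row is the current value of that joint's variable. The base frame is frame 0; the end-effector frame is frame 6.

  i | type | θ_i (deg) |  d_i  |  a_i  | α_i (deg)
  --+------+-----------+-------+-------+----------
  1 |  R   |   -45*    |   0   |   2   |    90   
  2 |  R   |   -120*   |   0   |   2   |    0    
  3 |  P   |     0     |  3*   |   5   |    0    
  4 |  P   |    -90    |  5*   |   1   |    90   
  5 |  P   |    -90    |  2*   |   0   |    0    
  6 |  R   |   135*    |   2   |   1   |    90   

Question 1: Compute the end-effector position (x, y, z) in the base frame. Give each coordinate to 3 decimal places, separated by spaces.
after link 1: o_1 = (1.4142, -1.4142, 0.0000)
after link 2: o_2 = (0.7071, -0.7071, -1.7321)
after link 3: o_3 = (-3.1820, -1.0607, -6.0622)
after link 4: o_4 = (-7.3299, -3.9838, -5.5622)
after link 5: o_5 = (-6.6228, -4.6909, -3.8301)
after link 6: o_6 = (-6.8487, -5.4650, -1.7445)

-6.849 -5.465 -1.745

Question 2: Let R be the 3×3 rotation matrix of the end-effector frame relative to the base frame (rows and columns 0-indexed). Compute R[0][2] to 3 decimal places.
0.067

End-effector z-axis (col 2 of R) = (0.0670,0.9330,0.3536)
R[0][2] = 0.0670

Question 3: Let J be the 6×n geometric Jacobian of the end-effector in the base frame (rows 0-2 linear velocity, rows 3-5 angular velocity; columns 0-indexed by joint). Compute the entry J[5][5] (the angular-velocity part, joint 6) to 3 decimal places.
0.866

axis z_5 = (0.3536,-0.3536,0.8660); lever o_n−o_5 = (-0.2259,-0.7741,2.0856)
cross product → J_v[:, 5] = (-0.0670,-0.9330,-0.3536)
J_ω[:, 5] = z_5
entry J[5][5] = 0.8660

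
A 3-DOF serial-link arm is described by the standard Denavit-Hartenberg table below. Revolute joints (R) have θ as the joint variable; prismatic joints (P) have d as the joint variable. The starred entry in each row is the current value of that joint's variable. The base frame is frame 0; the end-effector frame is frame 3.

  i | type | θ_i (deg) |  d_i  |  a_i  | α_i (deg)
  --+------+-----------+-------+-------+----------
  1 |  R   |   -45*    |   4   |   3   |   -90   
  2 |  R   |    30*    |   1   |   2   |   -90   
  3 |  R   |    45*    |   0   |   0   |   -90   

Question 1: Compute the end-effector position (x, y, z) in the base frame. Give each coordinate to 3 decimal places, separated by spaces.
after link 1: o_1 = (2.1213, -2.1213, 4.0000)
after link 2: o_2 = (4.0532, -2.6390, 3.0000)
after link 3: o_3 = (4.0532, -2.6390, 3.0000)

4.053 -2.639 3.000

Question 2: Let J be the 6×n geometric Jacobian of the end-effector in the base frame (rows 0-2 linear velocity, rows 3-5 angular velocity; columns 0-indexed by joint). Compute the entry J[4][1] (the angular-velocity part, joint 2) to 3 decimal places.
0.707

axis z_1 = (0.7071,0.7071,0.0000); lever o_n−o_1 = (1.9319,-0.5176,-1.0000)
cross product → J_v[:, 1] = (-0.7071,0.7071,-1.7321)
J_ω[:, 1] = z_1
entry J[4][1] = 0.7071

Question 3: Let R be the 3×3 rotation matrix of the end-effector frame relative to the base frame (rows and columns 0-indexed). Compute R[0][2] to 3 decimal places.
-0.933

End-effector z-axis (col 2 of R) = (-0.9330,-0.0670,0.3536)
R[0][2] = -0.9330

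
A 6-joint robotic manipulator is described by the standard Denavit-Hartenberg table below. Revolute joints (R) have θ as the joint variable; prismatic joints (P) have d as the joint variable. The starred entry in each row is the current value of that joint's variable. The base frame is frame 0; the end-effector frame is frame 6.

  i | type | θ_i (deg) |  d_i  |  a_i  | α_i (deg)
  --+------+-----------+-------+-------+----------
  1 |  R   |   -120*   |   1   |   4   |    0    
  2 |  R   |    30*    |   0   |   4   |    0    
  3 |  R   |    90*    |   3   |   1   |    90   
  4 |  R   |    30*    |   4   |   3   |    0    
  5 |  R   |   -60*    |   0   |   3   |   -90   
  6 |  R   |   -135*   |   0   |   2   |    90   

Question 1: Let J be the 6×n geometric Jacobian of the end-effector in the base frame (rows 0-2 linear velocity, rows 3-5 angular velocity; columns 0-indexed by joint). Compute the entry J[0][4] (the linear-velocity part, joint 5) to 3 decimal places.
axis z_4 = (0.0000,-1.0000,0.0000); lever o_n−o_4 = (1.3733,-1.4142,-0.7929)
cross product → J_v[:, 4] = (0.7929,0.0000,1.3733)
J_ω[:, 4] = z_4
entry J[0][4] = 0.7929

0.793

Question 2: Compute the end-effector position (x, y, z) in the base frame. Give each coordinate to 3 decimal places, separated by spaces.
2.971 -12.878 4.707

after link 1: o_1 = (-2.0000, -3.4641, 1.0000)
after link 2: o_2 = (-2.0000, -7.4641, 1.0000)
after link 3: o_3 = (-1.0000, -7.4641, 4.0000)
after link 4: o_4 = (1.5981, -11.4641, 5.5000)
after link 5: o_5 = (4.1962, -11.4641, 4.0000)
after link 6: o_6 = (2.9714, -12.8783, 4.7071)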